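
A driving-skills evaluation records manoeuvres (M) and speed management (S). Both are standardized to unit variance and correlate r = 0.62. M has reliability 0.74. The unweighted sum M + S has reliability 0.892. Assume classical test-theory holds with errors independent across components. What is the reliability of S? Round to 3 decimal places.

Var(M+S) = 2 + 2·0.62 = 3.240.
True-score variance = ρ_M + ρ_S + 2·0.62, so 0.892 = (0.74 + ρ_S + 1.24) / 3.240.
ρ_S = 0.892·3.240 − 0.74 − 1.24 = 0.910.

0.910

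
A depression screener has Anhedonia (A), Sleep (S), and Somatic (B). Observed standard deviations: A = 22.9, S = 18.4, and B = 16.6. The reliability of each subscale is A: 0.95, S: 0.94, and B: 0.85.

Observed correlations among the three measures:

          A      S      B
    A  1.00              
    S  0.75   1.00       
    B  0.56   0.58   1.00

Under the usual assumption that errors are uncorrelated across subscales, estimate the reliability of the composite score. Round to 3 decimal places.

Var(A+S+B) = 22.9² + 18.4² + 16.6² + 2·[22.9·18.4·0.75 + 22.9·16.6·0.56 + 18.4·16.6·0.58] = 1138.53 + 1412.11 = 2550.64.
Because errors are independent across components, Cov(Tᵢ,Tⱼ) = Cov(Xᵢ,Xⱼ); the off-diagonal part of the true-score variance is the same as above.
True-score variance = [22.9²·0.95 + 18.4²·0.94 + 16.6²·0.85] + 1412.11 = 1050.66 + 1412.11 = 2462.77.
Reliability = 2462.77 / 2550.64 = 0.966.

0.966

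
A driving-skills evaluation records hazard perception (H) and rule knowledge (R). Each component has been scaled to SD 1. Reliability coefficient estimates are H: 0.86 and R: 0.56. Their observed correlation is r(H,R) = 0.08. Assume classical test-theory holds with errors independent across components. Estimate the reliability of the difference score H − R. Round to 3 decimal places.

0.685

Var(H−R) = 1 + 1 − 2·0.08 = 2 − 0.16 = 1.84.
With uncorrelated errors the cross-covariances are all true-score covariance, so they carry over unchanged; only the diagonal terms shrink to ρᵢσᵢ².
True-score variance = [0.86 + 0.56] − 0.16 = 1.42 − 0.16 = 1.26.
Reliability = 1.26 / 1.84 = 0.685.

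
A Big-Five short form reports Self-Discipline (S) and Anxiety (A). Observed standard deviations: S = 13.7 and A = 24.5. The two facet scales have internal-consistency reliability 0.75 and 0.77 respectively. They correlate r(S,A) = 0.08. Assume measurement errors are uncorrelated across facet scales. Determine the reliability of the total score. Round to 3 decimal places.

Var(S+A) = 13.7² + 24.5² + 2·[13.7·24.5·0.08] = 787.94 + 53.704 = 841.644.
Under uncorrelated errors the observed covariances equal the true-score covariances, so only the own-variance terms attenuate.
True-score variance = [13.7²·0.75 + 24.5²·0.77] + 53.704 = 602.96 + 53.704 = 656.664.
Reliability = 656.664 / 841.644 = 0.780.

0.780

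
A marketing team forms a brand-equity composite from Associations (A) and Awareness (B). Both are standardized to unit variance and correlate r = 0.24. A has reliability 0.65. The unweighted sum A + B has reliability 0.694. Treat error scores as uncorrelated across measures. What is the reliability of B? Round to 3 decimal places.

0.591

Var(A+B) = 2 + 2·0.24 = 2.480.
True-score variance = ρ_A + ρ_B + 2·0.24, so 0.694 = (0.65 + ρ_B + 0.48) / 2.480.
ρ_B = 0.694·2.480 − 0.65 − 0.48 = 0.591.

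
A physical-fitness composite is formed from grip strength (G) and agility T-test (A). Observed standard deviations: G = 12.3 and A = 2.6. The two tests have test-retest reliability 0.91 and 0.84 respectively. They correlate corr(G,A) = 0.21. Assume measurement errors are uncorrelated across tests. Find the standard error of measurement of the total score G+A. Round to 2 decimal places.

Var(total) = 158.05 + 13.4316 = 171.482.
True-score variance = 143.352 + 13.4316 = 156.784, so reliability = 0.9143.
Error variance = 171.482 − 156.784 = 14.6977; SEM = √14.6977 = 3.83.

3.83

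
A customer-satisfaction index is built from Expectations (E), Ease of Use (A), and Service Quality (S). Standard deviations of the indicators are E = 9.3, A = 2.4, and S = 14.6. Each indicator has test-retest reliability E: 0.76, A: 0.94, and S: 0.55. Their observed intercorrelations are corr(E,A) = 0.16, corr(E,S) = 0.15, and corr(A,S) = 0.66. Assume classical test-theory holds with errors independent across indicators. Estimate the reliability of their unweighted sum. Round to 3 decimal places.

Var(E+A+S) = 9.3² + 2.4² + 14.6² + 2·[9.3·2.4·0.16 + 9.3·14.6·0.15 + 2.4·14.6·0.66] = 305.41 + 94.1292 = 399.539.
Because errors are independent across components, Cov(Tᵢ,Tⱼ) = Cov(Xᵢ,Xⱼ); the off-diagonal part of the true-score variance is the same as above.
True-score variance = [9.3²·0.76 + 2.4²·0.94 + 14.6²·0.55] + 94.1292 = 188.385 + 94.1292 = 282.514.
Reliability = 282.514 / 399.539 = 0.707.

0.707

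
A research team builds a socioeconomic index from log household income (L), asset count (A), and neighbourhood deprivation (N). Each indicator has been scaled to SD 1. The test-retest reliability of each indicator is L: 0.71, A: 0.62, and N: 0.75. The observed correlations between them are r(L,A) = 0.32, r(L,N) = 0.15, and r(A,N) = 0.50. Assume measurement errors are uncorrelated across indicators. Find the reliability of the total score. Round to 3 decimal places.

Var(L+A+N) = 3 + 2·[0.32 + 0.15 + 0.50] = 3 + 1.94 = 4.94.
Because errors are independent across components, Cov(Tᵢ,Tⱼ) = Cov(Xᵢ,Xⱼ); the off-diagonal part of the true-score variance is the same as above.
True-score variance = [0.71 + 0.62 + 0.75] + 1.94 = 2.08 + 1.94 = 4.02.
Reliability = 4.02 / 4.94 = 0.814.

0.814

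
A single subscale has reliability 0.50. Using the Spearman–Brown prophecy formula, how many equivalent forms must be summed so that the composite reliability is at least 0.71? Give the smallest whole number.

k ≥ ρ*(1−ρ₁)/(ρ₁(1−ρ*)) = 0.71·0.50 / (0.50·0.29) = 2.448.
Smallest integer k = 3.

3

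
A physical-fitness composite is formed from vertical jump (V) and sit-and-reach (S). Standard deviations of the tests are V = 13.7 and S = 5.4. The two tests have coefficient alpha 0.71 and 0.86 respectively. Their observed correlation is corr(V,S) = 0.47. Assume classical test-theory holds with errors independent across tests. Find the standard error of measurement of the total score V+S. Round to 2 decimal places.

7.65

Var(total) = 216.85 + 69.5412 = 286.391.
True-score variance = 158.337 + 69.5412 = 227.879, so reliability = 0.7957.
Error variance = 286.391 − 227.879 = 58.5125; SEM = √58.5125 = 7.65.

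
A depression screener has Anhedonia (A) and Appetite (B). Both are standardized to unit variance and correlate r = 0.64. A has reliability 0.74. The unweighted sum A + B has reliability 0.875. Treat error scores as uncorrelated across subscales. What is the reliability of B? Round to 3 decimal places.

0.850

Var(A+B) = 2 + 2·0.64 = 3.280.
True-score variance = ρ_A + ρ_B + 2·0.64, so 0.875 = (0.74 + ρ_B + 1.28) / 3.280.
ρ_B = 0.875·3.280 − 0.74 − 1.28 = 0.850.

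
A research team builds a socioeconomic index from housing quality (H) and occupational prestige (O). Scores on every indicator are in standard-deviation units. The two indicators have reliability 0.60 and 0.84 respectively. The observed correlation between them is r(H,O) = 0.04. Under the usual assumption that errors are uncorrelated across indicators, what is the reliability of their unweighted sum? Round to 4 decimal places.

0.7308

Var(H+O) = 2 + 2·[0.04] = 2 + 0.08 = 2.08.
Because errors are independent across components, Cov(Tᵢ,Tⱼ) = Cov(Xᵢ,Xⱼ); the off-diagonal part of the true-score variance is the same as above.
True-score variance = [0.60 + 0.84] + 0.08 = 1.44 + 0.08 = 1.52.
Reliability = 1.52 / 2.08 = 0.7308.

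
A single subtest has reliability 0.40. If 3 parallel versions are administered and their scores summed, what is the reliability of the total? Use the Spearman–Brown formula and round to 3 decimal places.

0.667

ρ_k = kρ / (1 + (k−1)ρ) = 3·0.40 / (1 + 2·0.40) = 1.200 / 1.800 = 0.667.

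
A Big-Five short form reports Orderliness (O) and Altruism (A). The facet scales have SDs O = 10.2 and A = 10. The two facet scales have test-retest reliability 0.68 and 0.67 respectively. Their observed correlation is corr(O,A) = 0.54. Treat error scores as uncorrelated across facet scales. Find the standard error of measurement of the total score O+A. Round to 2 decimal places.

8.14

Var(total) = 204.04 + 110.16 = 314.2.
True-score variance = 137.747 + 110.16 = 247.907, so reliability = 0.7890.
Error variance = 314.2 − 247.907 = 66.2928; SEM = √66.2928 = 8.14.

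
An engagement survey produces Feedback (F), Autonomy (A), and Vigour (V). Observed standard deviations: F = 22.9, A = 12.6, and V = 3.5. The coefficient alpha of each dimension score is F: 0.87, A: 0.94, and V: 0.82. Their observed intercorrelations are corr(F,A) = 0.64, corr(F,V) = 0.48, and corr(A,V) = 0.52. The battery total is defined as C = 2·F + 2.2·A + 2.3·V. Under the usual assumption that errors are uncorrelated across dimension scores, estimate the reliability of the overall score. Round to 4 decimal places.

Var(C) = 2²·22.9² + 2.2²·12.6² + 2.3²·3.5² + 2·[4.4·22.9·12.6·0.64 + 4.6·22.9·3.5·0.48 + 5.06·12.6·3.5·0.52] = 2930.84 + 2211.07 = 5141.91.
Because errors are independent across components, Cov(Tᵢ,Tⱼ) = Cov(Xᵢ,Xⱼ); the off-diagonal part of the true-score variance is the same as above.
True-score variance = [2²·22.9²·0.87 + 2.2²·12.6²·0.94 + 2.3²·3.5²·0.82] + 2211.07 = 2600.38 + 2211.07 = 4811.45.
Reliability = 4811.45 / 5141.91 = 0.9357.

0.9357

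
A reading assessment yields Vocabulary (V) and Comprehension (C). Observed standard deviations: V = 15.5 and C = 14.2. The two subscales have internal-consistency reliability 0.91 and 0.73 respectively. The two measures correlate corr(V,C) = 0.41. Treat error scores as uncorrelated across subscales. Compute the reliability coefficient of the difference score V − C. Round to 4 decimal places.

0.7090

Var(V−C) = 15.5² + 14.2² − 2·15.5·14.2·0.41 = 441.89 − 180.482 = 261.408.
Because errors are independent across components, Cov(Tᵢ,Tⱼ) = Cov(Xᵢ,Xⱼ); the off-diagonal part of the true-score variance is the same as above.
True-score variance = [15.5²·0.91 + 14.2²·0.73] − 180.482 = 365.825 − 180.482 = 185.343.
Reliability = 185.343 / 261.408 = 0.7090.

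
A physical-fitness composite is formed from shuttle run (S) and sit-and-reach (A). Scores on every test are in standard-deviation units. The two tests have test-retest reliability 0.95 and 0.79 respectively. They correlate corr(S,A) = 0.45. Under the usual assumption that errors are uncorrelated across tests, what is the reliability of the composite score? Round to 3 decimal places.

0.910

Var(S+A) = 2 + 2·[0.45] = 2 + 0.9 = 2.9.
With uncorrelated errors the cross-covariances are all true-score covariance, so they carry over unchanged; only the diagonal terms shrink to ρᵢσᵢ².
True-score variance = [0.95 + 0.79] + 0.9 = 1.74 + 0.9 = 2.64.
Reliability = 2.64 / 2.9 = 0.910.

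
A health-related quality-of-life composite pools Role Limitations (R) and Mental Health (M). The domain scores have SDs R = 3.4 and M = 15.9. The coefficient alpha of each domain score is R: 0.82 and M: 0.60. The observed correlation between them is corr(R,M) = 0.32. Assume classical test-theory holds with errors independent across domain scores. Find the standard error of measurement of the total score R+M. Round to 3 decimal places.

Var(total) = 264.37 + 34.5984 = 298.968.
True-score variance = 161.165 + 34.5984 = 195.764, so reliability = 0.6548.
Error variance = 298.968 − 195.764 = 103.205; SEM = √103.205 = 10.159.

10.159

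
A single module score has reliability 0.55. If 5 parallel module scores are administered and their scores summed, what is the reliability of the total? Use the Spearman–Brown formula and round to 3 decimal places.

0.859

ρ_k = kρ / (1 + (k−1)ρ) = 5·0.55 / (1 + 4·0.55) = 2.750 / 3.200 = 0.859.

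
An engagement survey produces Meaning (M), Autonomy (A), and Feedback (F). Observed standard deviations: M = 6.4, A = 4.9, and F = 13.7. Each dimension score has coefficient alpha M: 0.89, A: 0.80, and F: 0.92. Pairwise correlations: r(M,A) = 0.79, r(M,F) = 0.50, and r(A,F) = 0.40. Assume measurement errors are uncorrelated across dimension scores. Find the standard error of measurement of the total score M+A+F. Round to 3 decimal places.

4.932

Var(total) = 252.66 + 190.933 = 443.593.
True-score variance = 228.337 + 190.933 = 419.27, so reliability = 0.9452.
Error variance = 443.593 − 419.27 = 24.3228; SEM = √24.3228 = 4.932.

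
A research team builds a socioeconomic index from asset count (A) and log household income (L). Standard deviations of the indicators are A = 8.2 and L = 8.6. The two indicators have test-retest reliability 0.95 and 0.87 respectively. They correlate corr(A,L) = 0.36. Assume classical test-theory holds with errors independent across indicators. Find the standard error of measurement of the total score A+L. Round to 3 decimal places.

3.602

Var(total) = 141.2 + 50.7744 = 191.974.
True-score variance = 128.223 + 50.7744 = 178.998, so reliability = 0.9324.
Error variance = 191.974 − 178.998 = 12.9768; SEM = √12.9768 = 3.602.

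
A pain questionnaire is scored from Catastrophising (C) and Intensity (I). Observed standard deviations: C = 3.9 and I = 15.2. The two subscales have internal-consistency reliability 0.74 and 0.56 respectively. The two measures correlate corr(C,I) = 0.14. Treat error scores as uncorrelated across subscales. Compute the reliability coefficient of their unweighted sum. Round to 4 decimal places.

Var(C+I) = 3.9² + 15.2² + 2·[3.9·15.2·0.14] = 246.25 + 16.5984 = 262.848.
Because errors are independent across components, Cov(Tᵢ,Tⱼ) = Cov(Xᵢ,Xⱼ); the off-diagonal part of the true-score variance is the same as above.
True-score variance = [3.9²·0.74 + 15.2²·0.56] + 16.5984 = 140.638 + 16.5984 = 157.236.
Reliability = 157.236 / 262.848 = 0.5982.

0.5982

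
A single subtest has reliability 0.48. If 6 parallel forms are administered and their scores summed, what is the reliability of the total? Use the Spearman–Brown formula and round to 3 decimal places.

0.847

ρ_k = kρ / (1 + (k−1)ρ) = 6·0.48 / (1 + 5·0.48) = 2.880 / 3.400 = 0.847.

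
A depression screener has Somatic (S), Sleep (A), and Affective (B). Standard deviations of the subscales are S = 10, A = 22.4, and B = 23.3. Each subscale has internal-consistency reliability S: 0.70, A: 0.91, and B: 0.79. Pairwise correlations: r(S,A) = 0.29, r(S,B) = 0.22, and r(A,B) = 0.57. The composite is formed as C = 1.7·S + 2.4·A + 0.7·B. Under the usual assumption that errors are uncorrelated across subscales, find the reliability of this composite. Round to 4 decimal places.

0.9210

Var(C) = 1.7²·10² + 2.4²·22.4² + 0.7²·23.3² + 2·[4.08·10·22.4·0.29 + 1.19·10·23.3·0.22 + 1.68·22.4·23.3·0.57] = 3445.15 + 1651.65 = 5096.81.
With uncorrelated errors the cross-covariances are all true-score covariance, so they carry over unchanged; only the diagonal terms shrink to ρᵢσᵢ².
True-score variance = [1.7²·10²·0.70 + 2.4²·22.4²·0.91 + 0.7²·23.3²·0.79] + 1651.65 = 3042.48 + 1651.65 = 4694.13.
Reliability = 4694.13 / 5096.81 = 0.9210.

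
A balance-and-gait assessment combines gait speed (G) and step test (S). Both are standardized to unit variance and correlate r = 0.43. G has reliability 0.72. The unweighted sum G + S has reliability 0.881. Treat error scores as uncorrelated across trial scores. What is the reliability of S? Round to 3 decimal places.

0.940

Var(G+S) = 2 + 2·0.43 = 2.860.
True-score variance = ρ_G + ρ_S + 2·0.43, so 0.881 = (0.72 + ρ_S + 0.86) / 2.860.
ρ_S = 0.881·2.860 − 0.72 − 0.86 = 0.940.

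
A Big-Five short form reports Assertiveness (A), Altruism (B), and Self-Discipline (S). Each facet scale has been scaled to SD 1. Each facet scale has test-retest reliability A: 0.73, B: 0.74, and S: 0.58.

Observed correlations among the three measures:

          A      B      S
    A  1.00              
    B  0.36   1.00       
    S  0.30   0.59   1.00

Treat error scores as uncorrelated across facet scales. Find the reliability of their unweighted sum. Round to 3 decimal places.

Var(A+B+S) = 3 + 2·[0.36 + 0.30 + 0.59] = 3 + 2.5 = 5.5.
With uncorrelated errors the cross-covariances are all true-score covariance, so they carry over unchanged; only the diagonal terms shrink to ρᵢσᵢ².
True-score variance = [0.73 + 0.74 + 0.58] + 2.5 = 2.05 + 2.5 = 4.55.
Reliability = 4.55 / 5.5 = 0.827.

0.827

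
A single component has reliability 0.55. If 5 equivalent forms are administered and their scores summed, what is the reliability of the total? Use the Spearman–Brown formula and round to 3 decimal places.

ρ_k = kρ / (1 + (k−1)ρ) = 5·0.55 / (1 + 4·0.55) = 2.750 / 3.200 = 0.859.

0.859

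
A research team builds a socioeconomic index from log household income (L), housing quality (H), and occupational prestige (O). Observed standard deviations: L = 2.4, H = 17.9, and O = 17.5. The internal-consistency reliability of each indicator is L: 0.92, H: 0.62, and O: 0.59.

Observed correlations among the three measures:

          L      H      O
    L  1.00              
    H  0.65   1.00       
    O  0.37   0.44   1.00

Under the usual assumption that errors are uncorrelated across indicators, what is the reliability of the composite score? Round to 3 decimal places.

Var(L+H+O) = 2.4² + 17.9² + 17.5² + 2·[2.4·17.9·0.65 + 2.4·17.5·0.37 + 17.9·17.5·0.44] = 632.42 + 362.588 = 995.008.
Under uncorrelated errors the observed covariances equal the true-score covariances, so only the own-variance terms attenuate.
True-score variance = [2.4²·0.92 + 17.9²·0.62 + 17.5²·0.59] + 362.588 = 384.641 + 362.588 = 747.229.
Reliability = 747.229 / 995.008 = 0.751.

0.751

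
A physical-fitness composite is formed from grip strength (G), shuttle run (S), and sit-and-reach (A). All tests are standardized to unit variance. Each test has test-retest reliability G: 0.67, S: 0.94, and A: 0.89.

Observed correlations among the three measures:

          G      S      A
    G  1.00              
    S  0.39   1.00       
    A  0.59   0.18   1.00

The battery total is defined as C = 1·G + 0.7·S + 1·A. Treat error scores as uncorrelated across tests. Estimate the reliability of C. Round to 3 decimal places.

0.895

Var(C) = 1 + 0.7² + 1 + 2·[0.7·0.39 + 0.59 + 0.7·0.18] = 2.49 + 1.978 = 4.468.
Under uncorrelated errors the observed covariances equal the true-score covariances, so only the own-variance terms attenuate.
True-score variance = [0.67 + 0.7²·0.94 + 0.89] + 1.978 = 2.0206 + 1.978 = 3.9986.
Reliability = 3.9986 / 4.468 = 0.895.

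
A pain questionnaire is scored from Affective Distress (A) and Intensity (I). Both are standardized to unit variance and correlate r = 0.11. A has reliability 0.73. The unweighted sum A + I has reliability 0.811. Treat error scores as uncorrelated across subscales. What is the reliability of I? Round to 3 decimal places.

0.850

Var(A+I) = 2 + 2·0.11 = 2.220.
True-score variance = ρ_A + ρ_I + 2·0.11, so 0.811 = (0.73 + ρ_I + 0.22) / 2.220.
ρ_I = 0.811·2.220 − 0.73 − 0.22 = 0.850.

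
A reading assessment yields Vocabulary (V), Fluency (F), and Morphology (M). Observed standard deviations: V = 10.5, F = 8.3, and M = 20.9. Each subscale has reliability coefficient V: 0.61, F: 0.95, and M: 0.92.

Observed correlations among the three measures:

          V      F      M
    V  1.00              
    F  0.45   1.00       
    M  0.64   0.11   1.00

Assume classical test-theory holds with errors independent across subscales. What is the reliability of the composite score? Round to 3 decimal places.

Var(V+F+M) = 10.5² + 8.3² + 20.9² + 2·[10.5·8.3·0.45 + 10.5·20.9·0.64 + 8.3·20.9·0.11] = 615.95 + 397.494 = 1013.44.
Under uncorrelated errors the observed covariances equal the true-score covariances, so only the own-variance terms attenuate.
True-score variance = [10.5²·0.61 + 8.3²·0.95 + 20.9²·0.92] + 397.494 = 534.563 + 397.494 = 932.058.
Reliability = 932.058 / 1013.44 = 0.920.

0.920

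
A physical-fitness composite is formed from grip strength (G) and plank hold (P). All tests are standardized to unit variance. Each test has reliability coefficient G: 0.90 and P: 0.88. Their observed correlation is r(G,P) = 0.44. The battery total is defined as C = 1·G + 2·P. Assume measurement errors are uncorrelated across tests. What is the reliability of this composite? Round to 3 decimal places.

Var(C) = 1 + 2² + 2·[2·0.44] = 5 + 1.76 = 6.76.
Because errors are independent across components, Cov(Tᵢ,Tⱼ) = Cov(Xᵢ,Xⱼ); the off-diagonal part of the true-score variance is the same as above.
True-score variance = [0.90 + 2²·0.88] + 1.76 = 4.42 + 1.76 = 6.18.
Reliability = 6.18 / 6.76 = 0.914.

0.914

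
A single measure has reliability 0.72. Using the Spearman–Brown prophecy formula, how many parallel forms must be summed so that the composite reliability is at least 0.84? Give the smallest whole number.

k ≥ ρ*(1−ρ₁)/(ρ₁(1−ρ*)) = 0.84·0.28 / (0.72·0.16) = 2.042.
Smallest integer k = 3.

3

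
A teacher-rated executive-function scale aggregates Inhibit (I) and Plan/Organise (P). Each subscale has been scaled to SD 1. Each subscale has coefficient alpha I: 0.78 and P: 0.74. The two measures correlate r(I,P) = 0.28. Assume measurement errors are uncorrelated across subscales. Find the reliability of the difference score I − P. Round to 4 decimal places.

Var(I−P) = 1 + 1 − 2·0.28 = 2 − 0.56 = 1.44.
With uncorrelated errors the cross-covariances are all true-score covariance, so they carry over unchanged; only the diagonal terms shrink to ρᵢσᵢ².
True-score variance = [0.78 + 0.74] − 0.56 = 1.52 − 0.56 = 0.96.
Reliability = 0.96 / 1.44 = 0.6667.

0.6667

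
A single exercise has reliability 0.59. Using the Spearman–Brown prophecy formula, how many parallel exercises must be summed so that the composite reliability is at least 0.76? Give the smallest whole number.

3

k ≥ ρ*(1−ρ₁)/(ρ₁(1−ρ*)) = 0.76·0.41 / (0.59·0.24) = 2.201.
Smallest integer k = 3.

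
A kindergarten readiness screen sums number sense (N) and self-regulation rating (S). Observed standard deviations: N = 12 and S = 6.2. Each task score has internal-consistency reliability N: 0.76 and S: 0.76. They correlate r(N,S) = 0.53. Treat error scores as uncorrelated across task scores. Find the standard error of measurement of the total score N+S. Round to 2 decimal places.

6.62

Var(total) = 182.44 + 78.864 = 261.304.
True-score variance = 138.654 + 78.864 = 217.518, so reliability = 0.8324.
Error variance = 261.304 − 217.518 = 43.7856; SEM = √43.7856 = 6.62.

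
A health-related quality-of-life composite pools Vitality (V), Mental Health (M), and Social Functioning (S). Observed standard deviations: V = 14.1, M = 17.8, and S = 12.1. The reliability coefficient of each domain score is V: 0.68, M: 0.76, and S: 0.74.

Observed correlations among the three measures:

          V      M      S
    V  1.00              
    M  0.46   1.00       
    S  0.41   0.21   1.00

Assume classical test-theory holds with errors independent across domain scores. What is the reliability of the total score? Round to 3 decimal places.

Var(V+M+S) = 14.1² + 17.8² + 12.1² + 2·[14.1·17.8·0.46 + 14.1·12.1·0.41 + 17.8·12.1·0.21] = 662.06 + 461.261 = 1123.32.
With uncorrelated errors the cross-covariances are all true-score covariance, so they carry over unchanged; only the diagonal terms shrink to ρᵢσᵢ².
True-score variance = [14.1²·0.68 + 17.8²·0.76 + 12.1²·0.74] + 461.261 = 484.333 + 461.261 = 945.594.
Reliability = 945.594 / 1123.32 = 0.842.

0.842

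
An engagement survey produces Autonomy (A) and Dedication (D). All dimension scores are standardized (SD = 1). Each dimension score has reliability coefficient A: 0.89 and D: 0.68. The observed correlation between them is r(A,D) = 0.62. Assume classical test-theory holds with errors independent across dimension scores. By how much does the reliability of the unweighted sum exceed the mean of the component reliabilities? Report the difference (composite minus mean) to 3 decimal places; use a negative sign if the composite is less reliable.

0.082

Var(sum) = 2 + 1.24 = 3.24; true-score variance = 1.57 + 1.24 = 2.81; composite reliability = 0.8673.
Mean component reliability = 0.7850.
Difference = 0.8673 − 0.7850 = 0.082.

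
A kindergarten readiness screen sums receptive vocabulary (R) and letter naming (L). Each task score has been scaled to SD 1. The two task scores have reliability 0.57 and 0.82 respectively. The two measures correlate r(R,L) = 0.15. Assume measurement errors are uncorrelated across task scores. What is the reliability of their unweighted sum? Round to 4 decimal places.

Var(R+L) = 2 + 2·[0.15] = 2 + 0.3 = 2.3.
Under uncorrelated errors the observed covariances equal the true-score covariances, so only the own-variance terms attenuate.
True-score variance = [0.57 + 0.82] + 0.3 = 1.39 + 0.3 = 1.69.
Reliability = 1.69 / 2.3 = 0.7348.

0.7348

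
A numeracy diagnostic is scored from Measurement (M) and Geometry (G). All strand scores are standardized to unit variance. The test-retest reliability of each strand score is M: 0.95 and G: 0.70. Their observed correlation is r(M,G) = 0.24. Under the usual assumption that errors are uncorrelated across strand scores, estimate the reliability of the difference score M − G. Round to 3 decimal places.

0.770

Var(M−G) = 1 + 1 − 2·0.24 = 2 − 0.48 = 1.52.
With uncorrelated errors the cross-covariances are all true-score covariance, so they carry over unchanged; only the diagonal terms shrink to ρᵢσᵢ².
True-score variance = [0.95 + 0.70] − 0.48 = 1.65 − 0.48 = 1.17.
Reliability = 1.17 / 1.52 = 0.770.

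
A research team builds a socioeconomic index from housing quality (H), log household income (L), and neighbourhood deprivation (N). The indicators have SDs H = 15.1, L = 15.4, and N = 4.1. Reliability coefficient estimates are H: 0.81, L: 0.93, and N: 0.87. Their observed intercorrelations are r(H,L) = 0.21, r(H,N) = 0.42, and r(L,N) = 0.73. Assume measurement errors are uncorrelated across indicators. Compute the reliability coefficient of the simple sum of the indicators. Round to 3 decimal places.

0.914

Var(H+L+N) = 15.1² + 15.4² + 4.1² + 2·[15.1·15.4·0.21 + 15.1·4.1·0.42 + 15.4·4.1·0.73] = 481.98 + 241.856 = 723.836.
With uncorrelated errors the cross-covariances are all true-score covariance, so they carry over unchanged; only the diagonal terms shrink to ρᵢσᵢ².
True-score variance = [15.1²·0.81 + 15.4²·0.93 + 4.1²·0.87] + 241.856 = 419.872 + 241.856 = 661.727.
Reliability = 661.727 / 723.836 = 0.914.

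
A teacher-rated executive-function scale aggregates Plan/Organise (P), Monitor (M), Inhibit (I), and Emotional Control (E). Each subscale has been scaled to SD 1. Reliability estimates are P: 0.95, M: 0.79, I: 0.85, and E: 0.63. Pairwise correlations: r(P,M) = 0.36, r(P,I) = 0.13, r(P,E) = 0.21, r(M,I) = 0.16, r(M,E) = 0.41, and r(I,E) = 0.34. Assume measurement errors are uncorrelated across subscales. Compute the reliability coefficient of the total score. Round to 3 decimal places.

Var(P+M+I+E) = 4 + 2·[0.36 + 0.13 + 0.21 + 0.16 + 0.41 + 0.34] = 4 + 3.22 = 7.22.
Because errors are independent across components, Cov(Tᵢ,Tⱼ) = Cov(Xᵢ,Xⱼ); the off-diagonal part of the true-score variance is the same as above.
True-score variance = [0.95 + 0.79 + 0.85 + 0.63] + 3.22 = 3.22 + 3.22 = 6.44.
Reliability = 6.44 / 7.22 = 0.892.

0.892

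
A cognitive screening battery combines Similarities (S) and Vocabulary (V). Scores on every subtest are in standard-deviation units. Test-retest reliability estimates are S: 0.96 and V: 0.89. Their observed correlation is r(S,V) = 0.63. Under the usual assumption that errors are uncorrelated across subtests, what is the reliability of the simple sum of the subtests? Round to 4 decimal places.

Var(S+V) = 2 + 2·[0.63] = 2 + 1.26 = 3.26.
With uncorrelated errors the cross-covariances are all true-score covariance, so they carry over unchanged; only the diagonal terms shrink to ρᵢσᵢ².
True-score variance = [0.96 + 0.89] + 1.26 = 1.85 + 1.26 = 3.11.
Reliability = 3.11 / 3.26 = 0.9540.

0.9540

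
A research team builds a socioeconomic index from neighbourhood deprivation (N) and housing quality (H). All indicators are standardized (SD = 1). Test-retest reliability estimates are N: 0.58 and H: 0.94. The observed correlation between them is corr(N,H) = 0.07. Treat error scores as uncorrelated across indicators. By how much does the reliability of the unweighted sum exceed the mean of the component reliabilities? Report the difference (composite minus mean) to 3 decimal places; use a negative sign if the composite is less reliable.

0.016

Var(sum) = 2 + 0.14 = 2.14; true-score variance = 1.52 + 0.14 = 1.66; composite reliability = 0.7757.
Mean component reliability = 0.7600.
Difference = 0.7757 − 0.7600 = 0.016.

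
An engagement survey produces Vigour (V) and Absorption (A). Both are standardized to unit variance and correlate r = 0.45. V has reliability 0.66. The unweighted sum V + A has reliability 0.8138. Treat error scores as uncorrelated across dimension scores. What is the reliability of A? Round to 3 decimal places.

Var(V+A) = 2 + 2·0.45 = 2.900.
True-score variance = ρ_V + ρ_A + 2·0.45, so 0.8138 = (0.66 + ρ_A + 0.90) / 2.900.
ρ_A = 0.8138·2.900 − 0.66 − 0.90 = 0.800.

0.800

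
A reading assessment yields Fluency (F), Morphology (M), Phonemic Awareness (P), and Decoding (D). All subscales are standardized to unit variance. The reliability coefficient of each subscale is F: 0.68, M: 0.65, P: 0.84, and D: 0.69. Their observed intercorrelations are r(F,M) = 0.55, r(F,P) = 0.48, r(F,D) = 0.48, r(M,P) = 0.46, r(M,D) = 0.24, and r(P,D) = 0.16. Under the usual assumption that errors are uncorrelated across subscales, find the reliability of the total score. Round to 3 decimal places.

Var(F+M+P+D) = 4 + 2·[0.55 + 0.48 + 0.48 + 0.46 + 0.24 + 0.16] = 4 + 4.74 = 8.74.
With uncorrelated errors the cross-covariances are all true-score covariance, so they carry over unchanged; only the diagonal terms shrink to ρᵢσᵢ².
True-score variance = [0.68 + 0.65 + 0.84 + 0.69] + 4.74 = 2.86 + 4.74 = 7.6.
Reliability = 7.6 / 8.74 = 0.870.

0.870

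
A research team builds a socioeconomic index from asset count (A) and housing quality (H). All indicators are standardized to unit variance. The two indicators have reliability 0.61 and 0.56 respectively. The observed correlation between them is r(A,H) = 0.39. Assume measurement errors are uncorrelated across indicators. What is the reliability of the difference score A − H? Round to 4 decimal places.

0.3197

Var(A−H) = 1 + 1 − 2·0.39 = 2 − 0.78 = 1.22.
Because errors are independent across components, Cov(Tᵢ,Tⱼ) = Cov(Xᵢ,Xⱼ); the off-diagonal part of the true-score variance is the same as above.
True-score variance = [0.61 + 0.56] − 0.78 = 1.17 − 0.78 = 0.39.
Reliability = 0.39 / 1.22 = 0.3197.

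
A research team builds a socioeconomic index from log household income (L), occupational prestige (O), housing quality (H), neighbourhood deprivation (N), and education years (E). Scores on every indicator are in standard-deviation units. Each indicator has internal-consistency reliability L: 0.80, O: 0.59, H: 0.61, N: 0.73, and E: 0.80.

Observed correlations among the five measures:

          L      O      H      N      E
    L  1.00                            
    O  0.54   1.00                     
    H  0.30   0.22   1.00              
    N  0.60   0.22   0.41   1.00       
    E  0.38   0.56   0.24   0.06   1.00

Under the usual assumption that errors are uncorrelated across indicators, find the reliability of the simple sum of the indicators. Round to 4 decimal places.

Var(L+O+H+N+E) = 5 + 2·[0.54 + 0.30 + 0.60 + 0.38 + 0.22 + 0.22 + 0.56 + 0.41 + 0.24 + 0.06] = 5 + 7.06 = 12.06.
Because errors are independent across components, Cov(Tᵢ,Tⱼ) = Cov(Xᵢ,Xⱼ); the off-diagonal part of the true-score variance is the same as above.
True-score variance = [0.80 + 0.59 + 0.61 + 0.73 + 0.80] + 7.06 = 3.53 + 7.06 = 10.59.
Reliability = 10.59 / 12.06 = 0.8781.

0.8781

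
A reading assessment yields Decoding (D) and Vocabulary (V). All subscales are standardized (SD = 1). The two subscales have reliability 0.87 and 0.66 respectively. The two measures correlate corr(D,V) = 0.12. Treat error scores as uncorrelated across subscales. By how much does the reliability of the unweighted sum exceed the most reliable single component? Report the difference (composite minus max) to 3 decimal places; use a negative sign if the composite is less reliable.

Var(sum) = 2 + 0.24 = 2.24; true-score variance = 1.53 + 0.24 = 1.77; composite reliability = 0.7902.
Max component reliability = 0.8700.
Difference = 0.7902 − 0.8700 = -0.080.

-0.080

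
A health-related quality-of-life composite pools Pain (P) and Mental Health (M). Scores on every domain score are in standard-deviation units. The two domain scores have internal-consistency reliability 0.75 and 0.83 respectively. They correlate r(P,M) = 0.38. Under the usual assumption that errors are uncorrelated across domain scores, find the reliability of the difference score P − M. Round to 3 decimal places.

Var(P−M) = 1 + 1 − 2·0.38 = 2 − 0.76 = 1.24.
Because errors are independent across components, Cov(Tᵢ,Tⱼ) = Cov(Xᵢ,Xⱼ); the off-diagonal part of the true-score variance is the same as above.
True-score variance = [0.75 + 0.83] − 0.76 = 1.58 − 0.76 = 0.82.
Reliability = 0.82 / 1.24 = 0.661.

0.661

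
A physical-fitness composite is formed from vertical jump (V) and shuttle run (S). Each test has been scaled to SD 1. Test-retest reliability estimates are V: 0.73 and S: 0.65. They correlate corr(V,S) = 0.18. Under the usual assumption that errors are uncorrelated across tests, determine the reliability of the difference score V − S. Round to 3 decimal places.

Var(V−S) = 1 + 1 − 2·0.18 = 2 − 0.36 = 1.64.
Under uncorrelated errors the observed covariances equal the true-score covariances, so only the own-variance terms attenuate.
True-score variance = [0.73 + 0.65] − 0.36 = 1.38 − 0.36 = 1.02.
Reliability = 1.02 / 1.64 = 0.622.

0.622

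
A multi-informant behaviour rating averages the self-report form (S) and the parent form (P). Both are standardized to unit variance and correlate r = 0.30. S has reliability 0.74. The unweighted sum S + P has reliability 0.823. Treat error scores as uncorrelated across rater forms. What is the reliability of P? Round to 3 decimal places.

0.800

Var(S+P) = 2 + 2·0.30 = 2.600.
True-score variance = ρ_S + ρ_P + 2·0.30, so 0.823 = (0.74 + ρ_P + 0.60) / 2.600.
ρ_P = 0.823·2.600 − 0.74 − 0.60 = 0.800.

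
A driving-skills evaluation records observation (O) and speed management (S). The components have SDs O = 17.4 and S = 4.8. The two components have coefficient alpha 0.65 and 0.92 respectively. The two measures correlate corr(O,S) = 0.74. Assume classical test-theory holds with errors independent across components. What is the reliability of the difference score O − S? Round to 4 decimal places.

Var(O−S) = 17.4² + 4.8² − 2·17.4·4.8·0.74 = 325.8 − 123.61 = 202.19.
With uncorrelated errors the cross-covariances are all true-score covariance, so they carry over unchanged; only the diagonal terms shrink to ρᵢσᵢ².
True-score variance = [17.4²·0.65 + 4.8²·0.92] − 123.61 = 217.991 − 123.61 = 94.3812.
Reliability = 94.3812 / 202.19 = 0.4668.

0.4668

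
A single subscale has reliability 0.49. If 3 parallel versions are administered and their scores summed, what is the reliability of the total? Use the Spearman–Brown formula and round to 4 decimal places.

ρ_k = kρ / (1 + (k−1)ρ) = 3·0.49 / (1 + 2·0.49) = 1.470 / 1.980 = 0.7424.

0.7424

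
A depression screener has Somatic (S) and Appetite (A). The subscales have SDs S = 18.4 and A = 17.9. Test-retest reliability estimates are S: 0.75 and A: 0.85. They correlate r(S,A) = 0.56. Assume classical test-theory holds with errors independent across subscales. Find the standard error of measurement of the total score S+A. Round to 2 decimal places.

Var(total) = 658.97 + 368.883 = 1027.85.
True-score variance = 526.268 + 368.883 = 895.152, so reliability = 0.8709.
Error variance = 1027.85 − 895.152 = 132.702; SEM = √132.702 = 11.52.

11.52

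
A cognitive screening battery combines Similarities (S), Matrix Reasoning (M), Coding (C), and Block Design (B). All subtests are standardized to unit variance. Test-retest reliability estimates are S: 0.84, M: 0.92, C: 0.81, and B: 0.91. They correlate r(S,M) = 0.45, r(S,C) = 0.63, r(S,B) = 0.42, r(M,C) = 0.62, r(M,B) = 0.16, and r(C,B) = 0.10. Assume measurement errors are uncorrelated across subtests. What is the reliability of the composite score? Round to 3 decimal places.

0.941

Var(S+M+C+B) = 4 + 2·[0.45 + 0.63 + 0.42 + 0.62 + 0.16 + 0.10] = 4 + 4.76 = 8.76.
Under uncorrelated errors the observed covariances equal the true-score covariances, so only the own-variance terms attenuate.
True-score variance = [0.84 + 0.92 + 0.81 + 0.91] + 4.76 = 3.48 + 4.76 = 8.24.
Reliability = 8.24 / 8.76 = 0.941.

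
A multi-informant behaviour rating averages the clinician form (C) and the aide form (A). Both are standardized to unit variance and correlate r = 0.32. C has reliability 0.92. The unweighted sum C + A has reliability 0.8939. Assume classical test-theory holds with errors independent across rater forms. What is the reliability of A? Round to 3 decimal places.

0.800

Var(C+A) = 2 + 2·0.32 = 2.640.
True-score variance = ρ_C + ρ_A + 2·0.32, so 0.8939 = (0.92 + ρ_A + 0.64) / 2.640.
ρ_A = 0.8939·2.640 − 0.92 − 0.64 = 0.800.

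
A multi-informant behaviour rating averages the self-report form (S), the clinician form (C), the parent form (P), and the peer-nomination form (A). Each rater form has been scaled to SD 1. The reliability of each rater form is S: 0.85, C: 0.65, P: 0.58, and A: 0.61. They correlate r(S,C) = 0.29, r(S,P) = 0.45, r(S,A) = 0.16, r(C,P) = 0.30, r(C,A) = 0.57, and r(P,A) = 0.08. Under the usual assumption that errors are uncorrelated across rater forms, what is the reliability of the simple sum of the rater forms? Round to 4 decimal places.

0.8299

Var(S+C+P+A) = 4 + 2·[0.29 + 0.45 + 0.16 + 0.30 + 0.57 + 0.08] = 4 + 3.7 = 7.7.
Because errors are independent across components, Cov(Tᵢ,Tⱼ) = Cov(Xᵢ,Xⱼ); the off-diagonal part of the true-score variance is the same as above.
True-score variance = [0.85 + 0.65 + 0.58 + 0.61] + 3.7 = 2.69 + 3.7 = 6.39.
Reliability = 6.39 / 7.7 = 0.8299.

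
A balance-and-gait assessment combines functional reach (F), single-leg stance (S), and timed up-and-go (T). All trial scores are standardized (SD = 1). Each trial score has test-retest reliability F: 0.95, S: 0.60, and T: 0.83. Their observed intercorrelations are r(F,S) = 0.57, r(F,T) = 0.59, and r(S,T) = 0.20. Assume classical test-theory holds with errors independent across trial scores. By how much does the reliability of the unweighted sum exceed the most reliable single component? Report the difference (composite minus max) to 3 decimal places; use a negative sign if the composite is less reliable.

-0.058

Var(sum) = 3 + 2.72 = 5.72; true-score variance = 2.38 + 2.72 = 5.1; composite reliability = 0.8916.
Max component reliability = 0.9500.
Difference = 0.8916 − 0.9500 = -0.058.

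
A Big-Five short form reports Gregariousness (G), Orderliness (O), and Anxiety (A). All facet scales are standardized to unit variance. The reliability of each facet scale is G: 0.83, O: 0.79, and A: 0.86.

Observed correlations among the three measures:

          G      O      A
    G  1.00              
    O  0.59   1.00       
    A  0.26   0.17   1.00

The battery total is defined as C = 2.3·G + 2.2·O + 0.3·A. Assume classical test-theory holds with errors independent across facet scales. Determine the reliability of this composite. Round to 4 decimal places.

Var(C) = 2.3² + 2.2² + 0.3² + 2·[5.06·0.59 + 0.69·0.26 + 0.66·0.17] = 10.22 + 6.554 = 16.774.
With uncorrelated errors the cross-covariances are all true-score covariance, so they carry over unchanged; only the diagonal terms shrink to ρᵢσᵢ².
True-score variance = [2.3²·0.83 + 2.2²·0.79 + 0.3²·0.86] + 6.554 = 8.2917 + 6.554 = 14.8457.
Reliability = 14.8457 / 16.774 = 0.8850.

0.8850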